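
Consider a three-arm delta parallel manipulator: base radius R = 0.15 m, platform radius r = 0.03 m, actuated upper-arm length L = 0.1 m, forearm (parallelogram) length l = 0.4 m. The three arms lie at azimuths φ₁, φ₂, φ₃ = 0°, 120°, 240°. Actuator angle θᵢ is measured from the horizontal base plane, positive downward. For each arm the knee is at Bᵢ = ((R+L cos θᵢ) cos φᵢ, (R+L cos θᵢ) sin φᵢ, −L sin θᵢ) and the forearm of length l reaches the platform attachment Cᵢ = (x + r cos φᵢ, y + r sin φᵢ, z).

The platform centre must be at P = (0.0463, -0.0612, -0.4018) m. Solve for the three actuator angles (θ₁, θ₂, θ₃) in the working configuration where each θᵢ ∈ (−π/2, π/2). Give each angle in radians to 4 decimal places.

θ₁ = 0.4366, θ₂ = 1.0476, θ₃ = 0.5236

rotate P by −φ1: (0.0463, -0.0612, -0.4018)
  A cos θ + B sin θ = C:  0.0737·cos θ + -0.4018·sin θ = -0.1031
  θ1 = atan2(B,A) + arccos(C/0.4085) = 0.4366
arm 2 (φ=120.0°): x'=-0.0762, y'=-0.0095
  A=0.1962, B=-0.4018, C=(l²−L²−A²−y'²−z²)/(2L)=-0.2500
  θ2 = atan2(B,A) + arccos(C/0.4471) = 1.0476
rotate P by −φ3: (0.0299, 0.0707, -0.4018)
  A=0.0901, B=-0.4018, C=(l²−L²−A²−y'²−z²)/(2L)=-0.1228
  θ3 = atan2(B,A) + arccos(C/0.4118) = 0.5236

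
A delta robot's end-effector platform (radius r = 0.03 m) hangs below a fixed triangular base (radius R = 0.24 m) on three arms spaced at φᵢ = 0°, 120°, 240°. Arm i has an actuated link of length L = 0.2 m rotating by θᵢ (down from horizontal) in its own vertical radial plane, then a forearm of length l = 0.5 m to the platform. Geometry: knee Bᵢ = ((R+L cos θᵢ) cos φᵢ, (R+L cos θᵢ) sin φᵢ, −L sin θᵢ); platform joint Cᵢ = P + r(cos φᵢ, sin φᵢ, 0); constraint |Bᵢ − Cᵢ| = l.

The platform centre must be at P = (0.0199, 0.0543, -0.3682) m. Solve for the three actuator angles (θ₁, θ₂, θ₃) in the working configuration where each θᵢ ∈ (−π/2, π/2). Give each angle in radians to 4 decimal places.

θ₁ = 0.2617, θ₂ = 0.1745, θ₃ = 0.6106

φ1=0.0° → target in arm frame (0.0199, 0.0543)
  A cos θ + B sin θ = C:  0.1901·cos θ + -0.3682·sin θ = 0.0884
  γ=atan2(-0.3682,0.1901)=-1.0942;  ψ=arccos(0.2132)=1.3559;  θ1=γ+ψ≈0.2617
φ2=120.0° → target in arm frame (0.0371, -0.0444)
  A=0.1729, B=-0.3682, C=(l²−L²−A²−y'²−z²)/(2L)=0.1064
  √(A²+B²)=0.4068;  θ2 = -1.1317+1.3062 ≈ 0.1745
φ3=240.0° → target in arm frame (-0.0570, -0.0099)
  A=0.2670, B=-0.3682, C=(l²−L²−A²−y'²−z²)/(2L)=0.0076
  √(A²+B²)=0.4548;  θ3 = -0.9434+1.5540 ≈ 0.6106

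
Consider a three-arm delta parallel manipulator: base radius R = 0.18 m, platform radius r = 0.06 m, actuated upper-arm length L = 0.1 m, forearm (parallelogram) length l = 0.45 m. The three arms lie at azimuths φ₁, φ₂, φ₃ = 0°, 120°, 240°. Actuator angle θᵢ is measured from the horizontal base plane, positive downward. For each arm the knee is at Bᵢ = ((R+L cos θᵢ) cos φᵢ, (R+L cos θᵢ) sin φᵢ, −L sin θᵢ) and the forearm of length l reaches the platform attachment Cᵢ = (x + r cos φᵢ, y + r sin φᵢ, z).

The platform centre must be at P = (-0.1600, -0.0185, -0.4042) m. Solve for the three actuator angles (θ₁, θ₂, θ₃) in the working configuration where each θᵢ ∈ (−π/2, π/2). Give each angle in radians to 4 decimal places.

θ₁ = 1.1347, θ₂ = 0.0870, θ₃ = -0.0873

rotate P by −φ1: (-0.1600, -0.0185, -0.4042)
  A=0.2800, B=-0.4042, C=(l²−L²−A²−y'²−z²)/(2L)=-0.2481
  γ=atan2(-0.4042,0.2800)=-0.9650;  ψ=arccos(-0.5046)=2.0997;  θ1=γ+ψ≈1.1347
arm 2 (φ=120.0°): x'=0.0640, y'=0.1478
  A cos θ + B sin θ = C:  0.0560·cos θ + -0.4042·sin θ = 0.0207
  √(A²+B²)=0.4081;  θ2 = -1.4331+1.5201 ≈ 0.0870
rotate P by −φ3: (0.0960, -0.1293, -0.4042)
  A cos θ + B sin θ = C:  0.0240·cos θ + -0.4042·sin θ = 0.0591
  θ3 = atan2(B,A) + arccos(C/0.4049) = -0.0873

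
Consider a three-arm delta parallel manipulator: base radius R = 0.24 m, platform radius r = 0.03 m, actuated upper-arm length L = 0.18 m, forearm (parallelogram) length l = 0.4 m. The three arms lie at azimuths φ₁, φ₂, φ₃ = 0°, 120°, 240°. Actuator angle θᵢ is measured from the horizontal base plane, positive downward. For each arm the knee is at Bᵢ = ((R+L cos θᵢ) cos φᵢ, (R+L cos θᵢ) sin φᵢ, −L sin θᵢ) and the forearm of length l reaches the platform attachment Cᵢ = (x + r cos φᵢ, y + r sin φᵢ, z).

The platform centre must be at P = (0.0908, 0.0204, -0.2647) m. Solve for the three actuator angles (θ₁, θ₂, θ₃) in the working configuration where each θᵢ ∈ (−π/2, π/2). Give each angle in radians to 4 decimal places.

θ₁ = 0.0000, θ₂ = 0.7855, θ₃ = 0.9602

arm 1 (φ=0.0°): x'=0.0908, y'=0.0204
  e−x'=0.1192;  (l²−L²−(e−x')²−y'²−z²)/2L = 0.1192
  γ=atan2(-0.2647,0.1192)=-1.1477;  ψ=arccos(0.4106)=1.1477;  θ1=γ+ψ≈0.0000
rotate P by −φ2: (-0.0277, -0.0888, -0.2647)
  A=0.2377, B=-0.2647, C=(l²−L²−A²−y'²−z²)/(2L)=-0.0191
  θ2 = atan2(B,A) + arccos(C/0.3558) = 0.7855
φ3=240.0° → target in arm frame (-0.0631, 0.0684)
  A=0.2731, B=-0.2647, C=(l²−L²−A²−y'²−z²)/(2L)=-0.0603
  √(A²+B²)=0.3803;  θ3 = -0.7698+1.7301 ≈ 0.9602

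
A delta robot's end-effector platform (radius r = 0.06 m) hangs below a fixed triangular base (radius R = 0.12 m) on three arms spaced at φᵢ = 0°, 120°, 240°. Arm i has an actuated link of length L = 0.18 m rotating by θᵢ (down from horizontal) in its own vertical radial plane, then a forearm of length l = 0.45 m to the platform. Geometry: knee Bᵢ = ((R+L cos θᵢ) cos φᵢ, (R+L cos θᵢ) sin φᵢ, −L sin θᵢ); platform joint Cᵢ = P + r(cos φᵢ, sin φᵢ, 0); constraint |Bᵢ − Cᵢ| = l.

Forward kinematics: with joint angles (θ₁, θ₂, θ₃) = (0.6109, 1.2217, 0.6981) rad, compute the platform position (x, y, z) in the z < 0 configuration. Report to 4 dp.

φ1=0.0°: virtual centre (0.2074, 0.0000, -0.1032), radius l
arm 2 at φ=120.0°: ρ2 = 0.1216;  S2 = (-0.0608, 0.1053, -0.1691)
S3 = (0.1979·cos240.0°, 0.1979·sin240.0°, -0.1157) = (-0.0989, -0.1714, -0.1157)
|S₂|²−|S₁|² = -0.0103;  |S₃|²−|S₁|² = -0.0011
plane₁₂: -0.5365x+0.2106y+-0.1318z = -0.0103
det = 0.3129;  x = 0.0121+-0.1611z,  y = -0.0182+0.2154z
sphere 1 gives Az²+Bz+C=0 with A=1.0724, B=0.2616, C=-0.1533;  B²−4AC=0.7261;  roots -0.5193, 0.2753;  negative root z = -0.5193
x = 0.0957, y = -0.1301

(0.0957, -0.1301, -0.5193)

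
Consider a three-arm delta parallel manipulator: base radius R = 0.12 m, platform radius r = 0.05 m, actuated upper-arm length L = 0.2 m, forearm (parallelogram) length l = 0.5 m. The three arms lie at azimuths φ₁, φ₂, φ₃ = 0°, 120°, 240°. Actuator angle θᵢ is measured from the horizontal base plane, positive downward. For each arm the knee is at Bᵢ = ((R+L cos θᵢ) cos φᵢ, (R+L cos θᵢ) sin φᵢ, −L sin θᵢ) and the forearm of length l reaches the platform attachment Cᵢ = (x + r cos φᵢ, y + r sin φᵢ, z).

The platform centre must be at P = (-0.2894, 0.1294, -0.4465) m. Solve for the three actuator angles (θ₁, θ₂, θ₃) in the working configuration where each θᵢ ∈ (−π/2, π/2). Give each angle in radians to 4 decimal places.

θ₁ = 1.3088, θ₂ = -0.0875, θ₃ = 0.6108

φ1=0.0° → target in arm frame (-0.2894, 0.1294)
  e−x'=0.3594;  (l²−L²−(e−x')²−y'²−z²)/2L = -0.3382
  √(A²+B²)=0.5732;  θ1 = -0.8931+2.2019 ≈ 1.3088
rotate P by −φ2: (0.2568, 0.1859, -0.4465)
  A cos θ + B sin θ = C:  -0.1868·cos θ + -0.4465·sin θ = -0.1470
  θ2 = atan2(B,A) + arccos(C/0.4840) = -0.0875
rotate P by −φ3: (0.0326, -0.3153, -0.4465)
  A=0.0374, B=-0.4465, C=(l²−L²−A²−y'²−z²)/(2L)=-0.2255
  √(A²+B²)=0.4481;  θ3 = -1.4873+2.0981 ≈ 0.6108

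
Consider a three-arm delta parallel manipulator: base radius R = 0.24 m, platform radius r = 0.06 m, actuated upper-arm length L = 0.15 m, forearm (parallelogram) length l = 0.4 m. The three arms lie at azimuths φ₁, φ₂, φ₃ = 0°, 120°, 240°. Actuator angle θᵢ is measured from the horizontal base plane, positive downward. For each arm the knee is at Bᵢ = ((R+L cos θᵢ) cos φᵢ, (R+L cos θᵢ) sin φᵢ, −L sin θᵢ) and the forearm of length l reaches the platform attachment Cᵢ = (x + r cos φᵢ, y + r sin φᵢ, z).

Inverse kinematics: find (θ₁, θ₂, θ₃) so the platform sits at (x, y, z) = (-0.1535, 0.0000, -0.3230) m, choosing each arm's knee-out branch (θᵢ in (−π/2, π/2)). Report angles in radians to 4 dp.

θ₁ = 1.3962, θ₂ = 0.2618, θ₃ = 0.2618

arm 1 (φ=0.0°): x'=-0.1535, y'=0.0000
  A cos θ + B sin θ = C:  0.3335·cos θ + -0.3230·sin θ = -0.2602
  √(A²+B²)=0.4643;  θ1 = -0.7694+2.1656 ≈ 1.3962
φ2=120.0° → target in arm frame (0.0767, 0.1329)
  A cos θ + B sin θ = C:  0.1033·cos θ + -0.3230·sin θ = 0.0161
  γ=atan2(-0.3230,0.1033)=-1.2614;  ψ=arccos(0.0476)=1.5232;  θ2=γ+ψ≈0.2618
φ3=240.0° → target in arm frame (0.0768, -0.1329)
  A=0.1032, B=-0.3230, C=(l²−L²−A²−y'²−z²)/(2L)=0.0161
  √(A²+B²)=0.3391;  θ3 = -1.2614+1.5232 ≈ 0.2618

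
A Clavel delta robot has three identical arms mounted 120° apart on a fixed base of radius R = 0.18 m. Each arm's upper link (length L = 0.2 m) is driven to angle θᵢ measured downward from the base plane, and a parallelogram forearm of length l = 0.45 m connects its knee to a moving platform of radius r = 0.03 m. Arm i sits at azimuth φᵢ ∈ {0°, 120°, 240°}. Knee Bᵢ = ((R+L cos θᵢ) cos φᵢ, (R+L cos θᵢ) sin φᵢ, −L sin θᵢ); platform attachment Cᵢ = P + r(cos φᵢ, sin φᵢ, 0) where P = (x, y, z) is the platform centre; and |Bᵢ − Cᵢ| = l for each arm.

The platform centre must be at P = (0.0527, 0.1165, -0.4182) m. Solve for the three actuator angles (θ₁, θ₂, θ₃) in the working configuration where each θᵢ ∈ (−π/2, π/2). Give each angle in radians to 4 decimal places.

θ₁ = 0.4364, θ₂ = 0.3492, θ₃ = 1.0472

rotate P by −φ1: (0.0527, 0.1165, -0.4182)
  e−x'=0.0973;  (l²−L²−(e−x')²−y'²−z²)/2L = -0.0886
  γ=atan2(-0.4182,0.0973)=-1.3422;  ψ=arccos(-0.2063)=1.7786;  θ1=γ+ψ≈0.4364
arm 2 (φ=120.0°): x'=0.0745, y'=-0.1039
  A=0.0755, B=-0.4182, C=(l²−L²−A²−y'²−z²)/(2L)=-0.0722
  θ2 = atan2(B,A) + arccos(C/0.4250) = 0.3492
φ3=240.0° → target in arm frame (-0.1272, -0.0126)
  e−x'=0.2772;  (l²−L²−(e−x')²−y'²−z²)/2L = -0.2235
  √(A²+B²)=0.5018;  θ3 = -0.9854+2.0325 ≈ 1.0472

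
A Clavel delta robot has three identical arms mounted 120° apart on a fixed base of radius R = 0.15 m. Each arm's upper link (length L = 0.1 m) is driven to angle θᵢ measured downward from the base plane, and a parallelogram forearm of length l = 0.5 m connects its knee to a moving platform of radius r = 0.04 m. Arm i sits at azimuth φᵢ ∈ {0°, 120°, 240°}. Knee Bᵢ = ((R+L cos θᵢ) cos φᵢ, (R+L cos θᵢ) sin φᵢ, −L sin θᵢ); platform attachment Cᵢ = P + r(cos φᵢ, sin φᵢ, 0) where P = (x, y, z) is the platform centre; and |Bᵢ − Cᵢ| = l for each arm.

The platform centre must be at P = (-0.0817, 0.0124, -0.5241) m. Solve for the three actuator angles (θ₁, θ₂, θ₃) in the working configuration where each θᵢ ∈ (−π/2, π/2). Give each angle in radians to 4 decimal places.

rotate P by −φ1: (-0.0817, 0.0124, -0.5241)
  A=0.1917, B=-0.5241, C=(l²−L²−A²−y'²−z²)/(2L)=-0.3579
  γ=atan2(-0.5241,0.1917)=-1.2201;  ψ=arccos(-0.6414)=2.2671;  θ1=γ+ψ≈1.0469
rotate P by −φ2: (0.0516, 0.0646, -0.5241)
  A cos θ + B sin θ = C:  0.0584·cos θ + -0.5241·sin θ = -0.2113
  √(A²+B²)=0.5273;  θ2 = -1.4598+1.9831 ≈ 0.5233
rotate P by −φ3: (0.0301, -0.0770, -0.5241)
  e−x'=0.0799;  (l²−L²−(e−x')²−y'²−z²)/2L = -0.2349
  θ3 = atan2(B,A) + arccos(C/0.5302) = 0.6103

θ₁ = 1.0469, θ₂ = 0.5233, θ₃ = 0.6103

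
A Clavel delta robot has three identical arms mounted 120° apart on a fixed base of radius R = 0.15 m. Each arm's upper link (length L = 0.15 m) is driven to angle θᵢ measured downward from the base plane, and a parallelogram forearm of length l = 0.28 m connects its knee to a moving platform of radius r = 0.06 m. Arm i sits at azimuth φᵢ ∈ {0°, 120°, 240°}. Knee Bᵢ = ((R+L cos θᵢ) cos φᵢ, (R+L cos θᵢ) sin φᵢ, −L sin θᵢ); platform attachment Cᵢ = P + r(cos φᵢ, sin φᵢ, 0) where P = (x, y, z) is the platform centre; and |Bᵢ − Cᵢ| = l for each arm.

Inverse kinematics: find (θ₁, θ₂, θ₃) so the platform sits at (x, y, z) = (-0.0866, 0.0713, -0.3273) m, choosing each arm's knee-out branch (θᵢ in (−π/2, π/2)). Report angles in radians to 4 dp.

θ₁ = 1.3962, θ₂ = 0.5235, θ₃ = 1.1343

rotate P by −φ1: (-0.0866, 0.0713, -0.3273)
  A cos θ + B sin θ = C:  0.1766·cos θ + -0.3273·sin θ = -0.2917
  γ=atan2(-0.3273,0.1766)=-1.0760;  ψ=arccos(-0.7842)=2.4722;  θ1=γ+ψ≈1.3962
rotate P by −φ2: (0.1050, 0.0393, -0.3273)
  e−x'=-0.0150;  (l²−L²−(e−x')²−y'²−z²)/2L = -0.1767
  γ=atan2(-0.3273,-0.0150)=-1.6167;  ψ=arccos(-0.5392)=2.1403;  θ2=γ+ψ≈0.5235
φ3=240.0° → target in arm frame (-0.0184, -0.1106)
  A=0.1084, B=-0.3273, C=(l²−L²−A²−y'²−z²)/(2L)=-0.2508
  √(A²+B²)=0.3448;  θ3 = -1.2508+2.3851 ≈ 1.1343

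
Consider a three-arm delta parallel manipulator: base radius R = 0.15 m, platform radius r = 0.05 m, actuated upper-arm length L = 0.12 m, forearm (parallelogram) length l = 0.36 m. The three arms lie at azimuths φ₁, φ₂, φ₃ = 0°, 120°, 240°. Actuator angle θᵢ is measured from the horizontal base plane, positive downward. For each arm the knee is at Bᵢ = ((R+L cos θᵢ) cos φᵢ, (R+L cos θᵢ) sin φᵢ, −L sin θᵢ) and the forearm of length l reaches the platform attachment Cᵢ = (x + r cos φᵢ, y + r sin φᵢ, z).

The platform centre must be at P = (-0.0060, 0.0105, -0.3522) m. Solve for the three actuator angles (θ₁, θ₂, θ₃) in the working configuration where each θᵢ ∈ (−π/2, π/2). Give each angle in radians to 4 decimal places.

θ₁ = 0.5231, θ₂ = 0.4360, θ₃ = 0.5236

rotate P by −φ1: (-0.0060, 0.0105, -0.3522)
  A=0.1060, B=-0.3522, C=(l²−L²−A²−y'²−z²)/(2L)=-0.0841
  γ=atan2(-0.3522,0.1060)=-1.2785;  ψ=arccos(-0.2287)=1.8016;  θ1=γ+ψ≈0.5231
rotate P by −φ2: (0.0121, -0.0001, -0.3522)
  A=0.0879, B=-0.3522, C=(l²−L²−A²−y'²−z²)/(2L)=-0.0691
  θ2 = atan2(B,A) + arccos(C/0.3630) = 0.4360
φ3=240.0° → target in arm frame (-0.0061, -0.0104)
  A cos θ + B sin θ = C:  0.1061·cos θ + -0.3522·sin θ = -0.0842
  √(A²+B²)=0.3678;  θ3 = -1.2782+1.8018 ≈ 0.5236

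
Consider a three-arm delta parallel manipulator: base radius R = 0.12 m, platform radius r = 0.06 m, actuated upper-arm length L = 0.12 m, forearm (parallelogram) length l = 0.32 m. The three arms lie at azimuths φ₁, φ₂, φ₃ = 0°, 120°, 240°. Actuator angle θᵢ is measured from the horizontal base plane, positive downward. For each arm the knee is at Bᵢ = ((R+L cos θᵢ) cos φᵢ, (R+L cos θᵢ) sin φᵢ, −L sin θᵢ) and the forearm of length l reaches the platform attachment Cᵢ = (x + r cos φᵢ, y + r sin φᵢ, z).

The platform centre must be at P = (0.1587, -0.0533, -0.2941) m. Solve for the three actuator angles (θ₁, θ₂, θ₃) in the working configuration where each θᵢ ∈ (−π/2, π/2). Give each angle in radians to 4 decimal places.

arm 1 (φ=0.0°): x'=0.1587, y'=-0.0533
  A cos θ + B sin θ = C:  -0.0987·cos θ + -0.2941·sin θ = -0.0462
  θ1 = atan2(B,A) + arccos(C/0.3102) = -0.1745
arm 2 (φ=120.0°): x'=-0.1255, y'=-0.1108
  e−x'=0.1855;  (l²−L²−(e−x')²−y'²−z²)/2L = -0.1883
  √(A²+B²)=0.3477;  θ2 = -1.0081+2.1429 ≈ 1.1349
arm 3 (φ=240.0°): x'=-0.0332, y'=0.1641
  A cos θ + B sin θ = C:  0.0932·cos θ + -0.2941·sin θ = -0.1421
  √(A²+B²)=0.3085;  θ3 = -1.2639+2.0495 ≈ 0.7855

θ₁ = -0.1745, θ₂ = 1.1349, θ₃ = 0.7855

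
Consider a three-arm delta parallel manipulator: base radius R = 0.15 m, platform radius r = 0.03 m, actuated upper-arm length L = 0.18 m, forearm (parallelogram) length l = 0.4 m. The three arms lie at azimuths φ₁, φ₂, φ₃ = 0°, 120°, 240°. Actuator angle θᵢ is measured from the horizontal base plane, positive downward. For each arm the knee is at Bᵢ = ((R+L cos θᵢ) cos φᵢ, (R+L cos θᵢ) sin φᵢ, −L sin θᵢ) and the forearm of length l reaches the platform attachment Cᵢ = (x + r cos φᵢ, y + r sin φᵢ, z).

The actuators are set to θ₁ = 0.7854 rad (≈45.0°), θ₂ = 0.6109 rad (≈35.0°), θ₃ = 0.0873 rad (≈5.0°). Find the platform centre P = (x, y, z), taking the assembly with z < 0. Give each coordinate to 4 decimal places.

(-0.0713, -0.0695, -0.3590)

arm 1 at φ=0.0°: (R−r)+L cos θ1 = 0.2473;  centre 1 = (0.2473, 0.0000, -0.1273)
arm 2 at φ=120.0°: (R−r)+L cos θ2 = 0.2674;  centre 2 = (-0.1337, 0.2316, -0.1032)
arm 3 at φ=240.0°: (R−r)+L cos θ3 = 0.2993;  centre 3 = (-0.1497, -0.2592, -0.0157)
subtract pairs → two planes through P
plane₁₂: -0.7620x+0.4632y+0.0481z = 0.0048
det = 0.7628;  x = -0.0109+0.1682z,  y = -0.0074+0.1729z
quadratic in z: (1.0582)z²+(0.1651)z+(-0.0771)=0, √Δ=0.5947 → z ∈ {-0.3590, 0.2029}; z = -0.3590 (taking z<0)
x = -0.0713, y = -0.0695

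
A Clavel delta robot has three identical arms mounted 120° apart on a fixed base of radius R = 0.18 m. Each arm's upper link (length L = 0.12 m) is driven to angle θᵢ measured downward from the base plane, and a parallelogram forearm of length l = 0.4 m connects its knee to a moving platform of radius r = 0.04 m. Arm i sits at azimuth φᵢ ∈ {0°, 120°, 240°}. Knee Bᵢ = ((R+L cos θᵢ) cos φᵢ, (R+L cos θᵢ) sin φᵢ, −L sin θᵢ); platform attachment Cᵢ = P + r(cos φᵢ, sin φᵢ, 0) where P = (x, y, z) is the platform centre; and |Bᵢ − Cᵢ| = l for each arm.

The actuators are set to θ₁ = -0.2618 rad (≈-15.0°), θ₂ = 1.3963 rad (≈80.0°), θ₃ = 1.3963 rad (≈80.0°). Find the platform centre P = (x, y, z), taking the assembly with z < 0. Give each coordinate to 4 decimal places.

(0.2016, 0.0000, -0.3652)

φ1=0.0°: virtual centre (0.2559, 0.0000, 0.0311), radius l
φ2=120.0°: virtual centre (-0.0804, 0.1393, -0.1182), radius l
arm 3 at φ=240.0°: e+L cos θ3 = 0.1608;  centre 3 = (-0.0804, -0.1393, -0.1182)
|centre ₂|²−|centre ₁|² = -0.0266;  |centre ₃|²−|centre ₁|² = -0.0266
linear system: -0.6727x+0.2786y = -0.0266−-0.2985z; -0.6727x+-0.2786y = -0.0266−-0.2985z
det = 0.3748;  x = 0.0396+-0.4437z,  y = 0.0000+0.0000z
into |P−centre ₁|² = l²: 1.1969z² + 0.1299z + -0.1122 = 0;  Δ = 0.5542;  z = -0.3652 or 0.2567 → z<0 root = -0.3652
x = 0.2016, y = 0.0000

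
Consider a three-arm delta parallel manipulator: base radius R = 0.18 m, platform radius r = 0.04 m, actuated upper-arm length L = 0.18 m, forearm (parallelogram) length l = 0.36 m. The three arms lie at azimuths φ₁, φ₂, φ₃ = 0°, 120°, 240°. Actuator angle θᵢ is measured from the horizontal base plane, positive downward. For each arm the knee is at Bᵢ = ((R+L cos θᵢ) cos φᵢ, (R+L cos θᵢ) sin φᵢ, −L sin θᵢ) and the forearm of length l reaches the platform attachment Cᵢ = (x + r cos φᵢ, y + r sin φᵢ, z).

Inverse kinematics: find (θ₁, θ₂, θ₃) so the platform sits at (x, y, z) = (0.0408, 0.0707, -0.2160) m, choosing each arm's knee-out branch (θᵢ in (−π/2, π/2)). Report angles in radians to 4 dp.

θ₁ = 0.0001, θ₂ = -0.0001, θ₃ = 0.7855

arm 1 (φ=0.0°): x'=0.0408, y'=0.0707
  A cos θ + B sin θ = C:  0.0992·cos θ + -0.2160·sin θ = 0.0992
  √(A²+B²)=0.2377;  θ1 = -1.1403+1.1404 ≈ 0.0001
rotate P by −φ2: (0.0408, -0.0707, -0.2160)
  e−x'=0.0992;  (l²−L²−(e−x')²−y'²−z²)/2L = 0.0992
  √(A²+B²)=0.2377;  θ2 = -1.1404+1.1402 ≈ -0.0001
rotate P by −φ3: (-0.0816, 0.0000, -0.2160)
  A=0.2216, B=-0.2160, C=(l²−L²−A²−y'²−z²)/(2L)=0.0040
  γ=atan2(-0.2160,0.2216)=-0.7725;  ψ=arccos(0.0128)=1.5580;  θ3=γ+ψ≈0.7855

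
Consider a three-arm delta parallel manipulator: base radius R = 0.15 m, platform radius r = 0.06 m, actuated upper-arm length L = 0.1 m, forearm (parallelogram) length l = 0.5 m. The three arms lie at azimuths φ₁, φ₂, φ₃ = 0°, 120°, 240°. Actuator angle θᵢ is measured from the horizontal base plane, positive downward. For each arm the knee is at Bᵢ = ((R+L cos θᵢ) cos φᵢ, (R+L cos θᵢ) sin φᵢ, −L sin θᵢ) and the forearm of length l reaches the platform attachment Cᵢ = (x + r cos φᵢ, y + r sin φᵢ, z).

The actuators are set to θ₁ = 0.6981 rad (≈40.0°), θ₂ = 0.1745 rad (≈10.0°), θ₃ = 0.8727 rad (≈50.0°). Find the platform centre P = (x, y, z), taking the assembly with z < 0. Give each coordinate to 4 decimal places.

(-0.0302, 0.1105, -0.5104)

arm 1 at φ=0.0°: ρ1 = 0.1666;  S1 = (0.1666, 0.0000, -0.0643)
arm 2 at φ=120.0°: ρ2 = 0.1885;  S2 = (-0.0942, 0.1632, -0.0174)
S3 = (0.1543·cos240.0°, 0.1543·sin240.0°, -0.0766) = (-0.0771, -0.1336, -0.0766)
|S₂|²−|S₁|² = 0.0039;  |S₃|²−|S₁|² = -0.0022
linear system: -0.5217x+0.3265y = 0.0039−0.0938z; -0.4875x+-0.2672y = -0.0022−-0.0247z
Cramer: x(z) = -0.0011+0.0570z;  y(z) = 0.0103-0.1963z
sphere 1 gives Az²+Bz+C=0 with A=1.0418, B=0.1054, C=-0.2176;  B²−4AC=0.9180;  roots -0.5104, 0.4093;  negative root z = -0.5104
x = -0.0302, y = 0.1105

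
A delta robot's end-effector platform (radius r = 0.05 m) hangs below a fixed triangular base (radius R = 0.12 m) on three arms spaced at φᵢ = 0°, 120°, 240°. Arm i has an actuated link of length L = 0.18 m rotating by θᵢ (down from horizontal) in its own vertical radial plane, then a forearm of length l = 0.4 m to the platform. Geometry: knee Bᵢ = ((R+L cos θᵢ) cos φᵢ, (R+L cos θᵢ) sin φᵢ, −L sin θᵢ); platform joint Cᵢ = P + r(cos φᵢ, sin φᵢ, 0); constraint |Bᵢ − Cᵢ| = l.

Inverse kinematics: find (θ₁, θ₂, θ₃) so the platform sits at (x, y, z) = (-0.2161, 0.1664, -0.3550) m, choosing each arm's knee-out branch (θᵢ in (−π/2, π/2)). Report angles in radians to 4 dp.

φ1=0.0° → target in arm frame (-0.2161, 0.1664)
  A=0.2861, B=-0.3550, C=(l²−L²−A²−y'²−z²)/(2L)=-0.2999
  θ1 = atan2(B,A) + arccos(C/0.4559) = 1.3962
φ2=120.0° → target in arm frame (0.2522, 0.1039)
  A cos θ + B sin θ = C:  -0.1822·cos θ + -0.3550·sin θ = -0.1178
  γ=atan2(-0.3550,-0.1822)=-2.0449;  ψ=arccos(-0.2953)=1.8705;  θ2=γ+ψ≈-0.1744
φ3=240.0° → target in arm frame (-0.0361, -0.2703)
  A cos θ + B sin θ = C:  0.1061·cos θ + -0.3550·sin θ = -0.2299
  θ3 = atan2(B,A) + arccos(C/0.3705) = 0.9597

θ₁ = 1.3962, θ₂ = -0.1744, θ₃ = 0.9597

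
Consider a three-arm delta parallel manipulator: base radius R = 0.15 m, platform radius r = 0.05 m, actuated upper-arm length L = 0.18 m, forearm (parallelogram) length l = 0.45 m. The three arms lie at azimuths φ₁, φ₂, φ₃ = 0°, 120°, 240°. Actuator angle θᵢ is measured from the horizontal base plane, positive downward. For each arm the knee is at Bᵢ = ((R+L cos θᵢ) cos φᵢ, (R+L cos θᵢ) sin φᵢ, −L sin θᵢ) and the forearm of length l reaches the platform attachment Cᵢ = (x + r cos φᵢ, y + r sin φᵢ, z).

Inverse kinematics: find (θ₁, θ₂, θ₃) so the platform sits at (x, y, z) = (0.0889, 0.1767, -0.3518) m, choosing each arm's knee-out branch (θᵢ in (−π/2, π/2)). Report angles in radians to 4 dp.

θ₁ = -0.0870, θ₂ = -0.1743, θ₃ = 0.9597

arm 1 (φ=0.0°): x'=0.0889, y'=0.1767
  A cos θ + B sin θ = C:  0.0111·cos θ + -0.3518·sin θ = 0.0416
  θ1 = atan2(B,A) + arccos(C/0.3520) = -0.0870
arm 2 (φ=120.0°): x'=0.1086, y'=-0.1653
  e−x'=-0.0086;  (l²−L²−(e−x')²−y'²−z²)/2L = 0.0526
  γ=atan2(-0.3518,-0.0086)=-1.5952;  ψ=arccos(0.1494)=1.4208;  θ2=γ+ψ≈-0.1743
φ3=240.0° → target in arm frame (-0.1975, -0.0114)
  A=0.2975, B=-0.3518, C=(l²−L²−A²−y'²−z²)/(2L)=-0.1175
  θ3 = atan2(B,A) + arccos(C/0.4607) = 0.9597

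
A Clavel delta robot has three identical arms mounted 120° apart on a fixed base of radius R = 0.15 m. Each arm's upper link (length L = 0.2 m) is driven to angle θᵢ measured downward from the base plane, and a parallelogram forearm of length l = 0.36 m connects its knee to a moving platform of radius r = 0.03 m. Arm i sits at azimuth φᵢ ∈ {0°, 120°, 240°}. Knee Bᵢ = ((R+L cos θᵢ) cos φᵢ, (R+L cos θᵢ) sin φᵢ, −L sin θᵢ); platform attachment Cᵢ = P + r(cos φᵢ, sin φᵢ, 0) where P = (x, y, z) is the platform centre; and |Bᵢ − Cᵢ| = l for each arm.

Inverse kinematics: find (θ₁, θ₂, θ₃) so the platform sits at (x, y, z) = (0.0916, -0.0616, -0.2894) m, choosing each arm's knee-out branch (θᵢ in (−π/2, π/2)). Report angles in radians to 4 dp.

rotate P by −φ1: (0.0916, -0.0616, -0.2894)
  e−x'=0.0284;  (l²−L²−(e−x')²−y'²−z²)/2L = 0.0031
  θ1 = atan2(B,A) + arccos(C/0.2908) = 0.0871
rotate P by −φ2: (-0.0991, -0.0485, -0.2894)
  e−x'=0.2191;  (l²−L²−(e−x')²−y'²−z²)/2L = -0.1113
  θ2 = atan2(B,A) + arccos(C/0.3630) = 0.9598
arm 3 (φ=240.0°): x'=0.0075, y'=0.1101
  A cos θ + B sin θ = C:  0.1125·cos θ + -0.2894·sin θ = -0.0473
  γ=atan2(-0.2894,0.1125)=-1.2002;  ψ=arccos(-0.1524)=1.7238;  θ3=γ+ψ≈0.5236

θ₁ = 0.0871, θ₂ = 0.9598, θ₃ = 0.5236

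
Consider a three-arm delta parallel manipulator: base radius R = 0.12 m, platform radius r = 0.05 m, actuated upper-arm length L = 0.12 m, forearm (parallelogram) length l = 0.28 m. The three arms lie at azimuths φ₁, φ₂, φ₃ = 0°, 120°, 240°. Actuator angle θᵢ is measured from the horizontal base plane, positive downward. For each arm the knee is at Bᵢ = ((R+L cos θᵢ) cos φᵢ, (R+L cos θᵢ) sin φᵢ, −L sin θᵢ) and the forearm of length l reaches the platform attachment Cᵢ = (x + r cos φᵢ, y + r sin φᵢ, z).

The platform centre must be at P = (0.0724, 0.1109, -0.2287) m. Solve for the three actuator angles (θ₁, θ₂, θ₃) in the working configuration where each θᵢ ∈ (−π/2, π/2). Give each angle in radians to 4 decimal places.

arm 1 (φ=0.0°): x'=0.0724, y'=0.1109
  A=-0.0024, B=-0.2287, C=(l²−L²−A²−y'²−z²)/(2L)=-0.0025
  γ=atan2(-0.2287,-0.0024)=-1.5813;  ψ=arccos(-0.0111)=1.5819;  θ1=γ+ψ≈0.0006
φ2=120.0° → target in arm frame (0.0598, -0.1182)
  e−x'=0.0102;  (l²−L²−(e−x')²−y'²−z²)/2L = -0.0099
  √(A²+B²)=0.2289;  θ2 = -1.5264+1.6139 ≈ 0.0875
rotate P by −φ3: (-0.1322, 0.0073, -0.2287)
  e−x'=0.2022;  (l²−L²−(e−x')²−y'²−z²)/2L = -0.1219
  √(A²+B²)=0.3053;  θ3 = -0.8467+1.9816 ≈ 1.1348

θ₁ = 0.0006, θ₂ = 0.0875, θ₃ = 1.1348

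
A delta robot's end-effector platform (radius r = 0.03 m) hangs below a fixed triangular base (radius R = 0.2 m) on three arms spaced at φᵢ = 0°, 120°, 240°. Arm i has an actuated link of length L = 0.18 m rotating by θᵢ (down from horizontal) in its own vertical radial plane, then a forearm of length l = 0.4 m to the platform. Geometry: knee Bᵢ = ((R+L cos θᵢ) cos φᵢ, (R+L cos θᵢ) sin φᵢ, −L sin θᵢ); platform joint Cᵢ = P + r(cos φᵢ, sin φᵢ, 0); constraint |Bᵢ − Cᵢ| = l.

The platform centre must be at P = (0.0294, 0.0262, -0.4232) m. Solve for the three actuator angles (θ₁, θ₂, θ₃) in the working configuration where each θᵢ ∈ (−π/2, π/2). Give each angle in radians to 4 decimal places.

θ₁ = 0.7855, θ₂ = 0.8728, θ₃ = 1.0476

φ1=0.0° → target in arm frame (0.0294, 0.0262)
  A cos θ + B sin θ = C:  0.1406·cos θ + -0.4232·sin θ = -0.1999
  √(A²+B²)=0.4459;  θ1 = -1.2500+2.0355 ≈ 0.7855
φ2=120.0° → target in arm frame (0.0080, -0.0386)
  e−x'=0.1620;  (l²−L²−(e−x')²−y'²−z²)/2L = -0.2201
  γ=atan2(-0.4232,0.1620)=-1.2052;  ψ=arccos(-0.4857)=2.0779;  θ2=γ+ψ≈0.8728
φ3=240.0° → target in arm frame (-0.0374, 0.0124)
  A=0.2074, B=-0.4232, C=(l²−L²−A²−y'²−z²)/(2L)=-0.2629
  θ3 = atan2(B,A) + arccos(C/0.4713) = 1.0476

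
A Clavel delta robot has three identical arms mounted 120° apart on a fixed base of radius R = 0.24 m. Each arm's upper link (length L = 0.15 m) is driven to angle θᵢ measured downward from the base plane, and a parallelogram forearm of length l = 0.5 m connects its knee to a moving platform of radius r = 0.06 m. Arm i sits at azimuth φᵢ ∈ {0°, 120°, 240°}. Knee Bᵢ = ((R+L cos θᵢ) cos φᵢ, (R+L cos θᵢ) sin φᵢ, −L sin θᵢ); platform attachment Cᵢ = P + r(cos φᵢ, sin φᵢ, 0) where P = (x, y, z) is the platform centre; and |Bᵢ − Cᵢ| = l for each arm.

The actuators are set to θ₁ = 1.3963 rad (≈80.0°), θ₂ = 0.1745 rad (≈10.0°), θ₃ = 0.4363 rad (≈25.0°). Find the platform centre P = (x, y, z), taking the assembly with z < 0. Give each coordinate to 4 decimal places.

S1 = (0.2060·cos0.0°, 0.2060·sin0.0°, -0.1477) = (0.2060, 0.0000, -0.1477)
S2 = (0.3277·cos120.0°, 0.3277·sin120.0°, -0.0260) = (-0.1639, 0.2838, -0.0260)
arm 3 at φ=240.0°: e+L cos θ3 = 0.3159;  S3 = (-0.1580, -0.2736, -0.0634)
eliminate P² terms by subtracting sphere 1 from 2 and 3
[-0.7398 0.5676 0.2434]·P = 0.0438;  [-0.7280 -0.5472 0.1687]·P = 0.0396
Cramer: x(z) = -0.0568+0.2798z;  y(z) = 0.0032-0.0640z
quadratic in z: (1.0824)z²+(0.1480)z+(-0.1591)=0, √Δ=0.8431 → z ∈ {-0.4578, 0.3211}; z = -0.4578 (taking z<0)
x = -0.1849, y = 0.0325

(-0.1849, 0.0325, -0.4578)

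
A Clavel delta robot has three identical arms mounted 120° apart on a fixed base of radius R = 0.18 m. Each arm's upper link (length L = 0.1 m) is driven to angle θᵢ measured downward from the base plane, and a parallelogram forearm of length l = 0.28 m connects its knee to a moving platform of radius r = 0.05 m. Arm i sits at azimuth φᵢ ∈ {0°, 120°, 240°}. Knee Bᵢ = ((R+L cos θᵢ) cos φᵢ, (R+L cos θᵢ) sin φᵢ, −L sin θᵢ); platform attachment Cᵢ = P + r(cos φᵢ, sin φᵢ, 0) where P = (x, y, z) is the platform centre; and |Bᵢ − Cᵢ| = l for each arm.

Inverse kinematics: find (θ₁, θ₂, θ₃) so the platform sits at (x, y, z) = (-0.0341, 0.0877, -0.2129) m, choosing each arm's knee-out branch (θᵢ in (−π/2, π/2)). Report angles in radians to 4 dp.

arm 1 (φ=0.0°): x'=-0.0341, y'=0.0877
  e−x'=0.1641;  (l²−L²−(e−x')²−y'²−z²)/2L = -0.0577
  √(A²+B²)=0.2688;  θ1 = -0.9141+1.7873 ≈ 0.8731
φ2=120.0° → target in arm frame (0.0930, -0.0143)
  A cos θ + B sin θ = C:  0.0370·cos θ + -0.2129·sin θ = 0.1075
  √(A²+B²)=0.2161;  θ2 = -1.3987+1.0501 ≈ -0.3486
rotate P by −φ3: (-0.0589, -0.0734, -0.2129)
  A cos θ + B sin θ = C:  0.1889·cos θ + -0.2129·sin θ = -0.0900
  θ3 = atan2(B,A) + arccos(C/0.2846) = 1.0474

θ₁ = 0.8731, θ₂ = -0.3486, θ₃ = 1.0474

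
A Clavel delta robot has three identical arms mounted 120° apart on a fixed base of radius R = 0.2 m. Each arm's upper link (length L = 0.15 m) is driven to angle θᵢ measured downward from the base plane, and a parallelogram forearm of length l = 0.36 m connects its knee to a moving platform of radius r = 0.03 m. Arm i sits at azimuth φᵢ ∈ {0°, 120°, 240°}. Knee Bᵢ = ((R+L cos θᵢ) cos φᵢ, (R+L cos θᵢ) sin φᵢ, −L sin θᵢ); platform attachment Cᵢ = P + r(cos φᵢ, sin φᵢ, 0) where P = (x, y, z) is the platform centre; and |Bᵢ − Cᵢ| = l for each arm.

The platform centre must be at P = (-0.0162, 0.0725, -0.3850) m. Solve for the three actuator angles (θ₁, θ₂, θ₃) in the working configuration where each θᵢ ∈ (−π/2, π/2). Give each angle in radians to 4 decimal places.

arm 1 (φ=0.0°): x'=-0.0162, y'=0.0725
  A cos θ + B sin θ = C:  0.1862·cos θ + -0.3850·sin θ = -0.2702
  √(A²+B²)=0.4277;  θ1 = -1.1203+2.2546 ≈ 1.1343
φ2=120.0° → target in arm frame (0.0709, -0.0222)
  e−x'=0.0991;  (l²−L²−(e−x')²−y'²−z²)/2L = -0.1715
  √(A²+B²)=0.3976;  θ2 = -1.3188+2.0168 ≈ 0.6979
rotate P by −φ3: (-0.0547, -0.0503, -0.3850)
  A cos θ + B sin θ = C:  0.2247·cos θ + -0.3850·sin θ = -0.3138
  θ3 = atan2(B,A) + arccos(C/0.4458) = 1.3092

θ₁ = 1.1343, θ₂ = 0.6979, θ₃ = 1.3092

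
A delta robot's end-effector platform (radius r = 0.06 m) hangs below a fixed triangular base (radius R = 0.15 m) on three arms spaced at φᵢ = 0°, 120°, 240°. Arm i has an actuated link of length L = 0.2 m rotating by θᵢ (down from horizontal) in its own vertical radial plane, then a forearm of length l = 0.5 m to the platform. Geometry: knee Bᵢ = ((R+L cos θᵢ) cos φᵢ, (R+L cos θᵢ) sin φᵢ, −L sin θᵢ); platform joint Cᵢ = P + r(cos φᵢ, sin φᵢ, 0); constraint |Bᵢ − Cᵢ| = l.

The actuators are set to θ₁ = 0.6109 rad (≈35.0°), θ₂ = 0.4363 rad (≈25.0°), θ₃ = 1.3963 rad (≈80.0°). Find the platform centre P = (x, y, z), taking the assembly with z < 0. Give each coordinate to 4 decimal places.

(0.0949, 0.2319, -0.5282)

O1 = (0.2538·cos0.0°, 0.2538·sin0.0°, -0.1147) = (0.2538, 0.0000, -0.1147)
O2 = (0.2713·cos120.0°, 0.2713·sin120.0°, -0.0845) = (-0.1356, 0.2349, -0.0845)
φ3=240.0°: virtual centre (-0.0624, -0.1080, -0.1970), radius l
eliminate P² terms by subtracting sphere 1 from 2 and 3
plane₁₂: -0.7789x+0.4698y+0.0604z = 0.0031
det = 0.4654;  x = 0.0220+-0.1380z,  y = 0.0432+-0.3574z
quadratic in z: (1.1468)z²+(0.2626)z+(-0.1812)=0, √Δ=0.9488 → z ∈ {-0.5282, 0.2992}; z = -0.5282 (taking z<0)
x = 0.0949, y = 0.2319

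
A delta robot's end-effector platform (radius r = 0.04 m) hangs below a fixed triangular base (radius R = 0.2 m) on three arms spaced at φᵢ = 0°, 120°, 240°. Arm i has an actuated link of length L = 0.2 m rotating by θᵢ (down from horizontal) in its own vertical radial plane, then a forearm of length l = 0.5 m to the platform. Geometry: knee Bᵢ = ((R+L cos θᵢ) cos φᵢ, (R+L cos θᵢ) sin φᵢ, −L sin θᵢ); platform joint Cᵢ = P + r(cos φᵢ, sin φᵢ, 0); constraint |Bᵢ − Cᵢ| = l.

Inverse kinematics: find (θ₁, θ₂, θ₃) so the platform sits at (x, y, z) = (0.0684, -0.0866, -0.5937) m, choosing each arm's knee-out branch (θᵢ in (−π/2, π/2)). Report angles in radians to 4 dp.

θ₁ = 0.8727, θ₂ = 1.3964, θ₃ = 0.9600

φ1=0.0° → target in arm frame (0.0684, -0.0866)
  A cos θ + B sin θ = C:  0.0916·cos θ + -0.5937·sin θ = -0.3959
  γ=atan2(-0.5937,0.0916)=-1.4177;  ψ=arccos(-0.6591)=2.2904;  θ1=γ+ψ≈0.8727
φ2=120.0° → target in arm frame (-0.1092, -0.0159)
  A cos θ + B sin θ = C:  0.2692·cos θ + -0.5937·sin θ = -0.5380
  γ=atan2(-0.5937,0.2692)=-1.1451;  ψ=arccos(-0.8253)=2.5415;  θ2=γ+ψ≈1.3964
φ3=240.0° → target in arm frame (0.0408, 0.1025)
  e−x'=0.1192;  (l²−L²−(e−x')²−y'²−z²)/2L = -0.4180
  θ3 = atan2(B,A) + arccos(C/0.6055) = 0.9600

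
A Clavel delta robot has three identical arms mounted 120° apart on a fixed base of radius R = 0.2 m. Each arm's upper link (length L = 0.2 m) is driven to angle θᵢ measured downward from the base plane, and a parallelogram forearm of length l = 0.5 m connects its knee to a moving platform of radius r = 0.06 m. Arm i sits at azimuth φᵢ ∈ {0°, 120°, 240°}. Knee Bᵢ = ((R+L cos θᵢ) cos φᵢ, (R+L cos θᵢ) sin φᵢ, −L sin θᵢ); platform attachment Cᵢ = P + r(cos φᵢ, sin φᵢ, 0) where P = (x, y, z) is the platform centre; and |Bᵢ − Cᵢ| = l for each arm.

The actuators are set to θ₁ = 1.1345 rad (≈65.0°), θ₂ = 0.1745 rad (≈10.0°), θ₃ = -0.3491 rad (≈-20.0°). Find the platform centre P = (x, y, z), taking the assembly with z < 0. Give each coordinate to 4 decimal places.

φ1=0.0°: virtual centre (0.2245, 0.0000, -0.1813), radius l
arm 2 at φ=120.0°: ρ2 = 0.3370;  centre 2 = (-0.1685, 0.2918, -0.0347)
arm 3 at φ=240.0°: ρ3 = 0.3279;  centre 3 = (-0.1640, -0.2840, 0.0684)
|centre ₂|²−|centre ₁|² = 0.0315;  |centre ₃|²−|centre ₁|² = 0.0290
linear system: -0.7860x+0.5836y = 0.0315−0.2931z; -0.7770x+-0.5680y = 0.0290−0.4994z
det = 0.8999;  x = -0.0387+0.5088z,  y = 0.0019+0.1831z
quadratic in z: (1.2924)z²+(0.0954)z+(-0.1479)=0, √Δ=0.8796 → z ∈ {-0.3772, 0.3034}; z = -0.3772 (taking z<0)
x = -0.2306, y = -0.0672

(-0.2306, -0.0672, -0.3772)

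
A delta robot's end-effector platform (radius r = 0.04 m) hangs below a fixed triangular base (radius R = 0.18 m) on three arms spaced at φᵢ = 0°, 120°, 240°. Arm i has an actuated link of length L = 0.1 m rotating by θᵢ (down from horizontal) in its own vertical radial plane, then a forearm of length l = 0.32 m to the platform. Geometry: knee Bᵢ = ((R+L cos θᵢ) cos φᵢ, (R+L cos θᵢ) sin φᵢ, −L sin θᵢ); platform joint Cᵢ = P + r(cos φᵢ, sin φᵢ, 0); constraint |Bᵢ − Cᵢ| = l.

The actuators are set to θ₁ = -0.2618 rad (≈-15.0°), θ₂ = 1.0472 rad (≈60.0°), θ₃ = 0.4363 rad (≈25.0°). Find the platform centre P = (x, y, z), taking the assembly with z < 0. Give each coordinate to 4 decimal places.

(0.0789, -0.0502, -0.2480)

arm 1 at φ=0.0°: e+L cos θ1 = 0.2366;  S1 = (0.2366, 0.0000, 0.0259)
S2 = (0.1900·cos120.0°, 0.1900·sin120.0°, -0.0866) = (-0.0950, 0.1645, -0.0866)
φ3=240.0°: virtual centre (-0.1153, -0.1997, -0.0423), radius l
eliminate P² terms by subtracting sphere 1 from 2 and 3
plane₁₂: -0.6632x+0.3291y+-0.2250z = -0.0130
Cramer: x(z) = 0.0116-0.2713z;  y(z) = -0.0163+0.1369z
into |P−S₁|² = l²: 1.0923z² + 0.0659z + -0.0508 = 0;  Δ = 0.2265;  z = -0.2480 or 0.1877 → z<0 root = -0.2480
x = 0.0789, y = -0.0502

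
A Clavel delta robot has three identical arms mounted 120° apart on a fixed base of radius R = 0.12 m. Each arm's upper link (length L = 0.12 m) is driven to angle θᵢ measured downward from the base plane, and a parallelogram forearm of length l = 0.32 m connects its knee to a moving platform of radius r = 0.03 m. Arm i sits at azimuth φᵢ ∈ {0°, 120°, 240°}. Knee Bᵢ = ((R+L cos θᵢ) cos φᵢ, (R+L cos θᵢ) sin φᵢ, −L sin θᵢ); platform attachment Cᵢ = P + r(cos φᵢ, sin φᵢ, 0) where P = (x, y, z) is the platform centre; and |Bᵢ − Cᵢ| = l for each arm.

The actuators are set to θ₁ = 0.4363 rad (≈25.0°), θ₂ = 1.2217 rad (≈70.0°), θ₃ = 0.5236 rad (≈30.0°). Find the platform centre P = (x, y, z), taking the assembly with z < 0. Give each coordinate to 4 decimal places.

(0.0618, -0.0882, -0.3261)

φ1=0.0°: virtual centre (0.1988, 0.0000, -0.0507), radius l
φ2=120.0°: virtual centre (-0.0655, 0.1135, -0.1128), radius l
arm 3 at φ=240.0°: ρ3 = 0.1939;  S3 = (-0.0970, -0.1679, -0.0600)
|S₂|²−|S₁|² = -0.0122;  |S₃|²−|S₁|² = -0.0009
linear system: -0.5286x+0.2270y = -0.0122−-0.1241z; -0.5914x+-0.3359y = -0.0009−-0.0186z
Cramer: x(z) = 0.0138-0.1472z;  y(z) = -0.0216+0.2039z
sphere 1 gives Az²+Bz+C=0 with A=1.0633, B=0.1471, C=-0.0651;  B²−4AC=0.2987;  roots -0.3261, 0.1878;  negative root z = -0.3261
x = 0.0618, y = -0.0882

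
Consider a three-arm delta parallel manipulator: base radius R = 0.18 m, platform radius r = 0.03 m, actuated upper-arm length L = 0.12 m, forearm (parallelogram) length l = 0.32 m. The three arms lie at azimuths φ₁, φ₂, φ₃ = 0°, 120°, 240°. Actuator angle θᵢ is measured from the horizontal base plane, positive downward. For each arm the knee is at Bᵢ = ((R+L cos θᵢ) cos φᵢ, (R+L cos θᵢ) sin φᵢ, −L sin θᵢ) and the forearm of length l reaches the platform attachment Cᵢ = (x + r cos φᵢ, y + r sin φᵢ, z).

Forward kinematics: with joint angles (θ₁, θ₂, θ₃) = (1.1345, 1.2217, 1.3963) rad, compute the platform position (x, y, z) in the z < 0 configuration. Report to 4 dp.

O1 = (0.2007·cos0.0°, 0.2007·sin0.0°, -0.1088) = (0.2007, 0.0000, -0.1088)
φ2=120.0°: virtual centre (-0.0955, 0.1655, -0.1128), radius l
O3 = (0.1708·cos240.0°, 0.1708·sin240.0°, -0.1182) = (-0.0854, -0.1479, -0.1182)
eliminate P² terms by subtracting sphere 1 from 2 and 3
plane₁₂: -0.5925x+0.3309y+-0.0080z = -0.0029
Cramer: x(z) = 0.0105-0.0236z;  y(z) = 0.0100-0.0180z
sphere 1 gives Az²+Bz+C=0 with A=1.0009, B=0.2261, C=-0.0543;  B²−4AC=0.2685;  roots -0.3718, 0.1459;  negative root z = -0.3718
x = 0.0193, y = 0.0167

(0.0193, 0.0167, -0.3718)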